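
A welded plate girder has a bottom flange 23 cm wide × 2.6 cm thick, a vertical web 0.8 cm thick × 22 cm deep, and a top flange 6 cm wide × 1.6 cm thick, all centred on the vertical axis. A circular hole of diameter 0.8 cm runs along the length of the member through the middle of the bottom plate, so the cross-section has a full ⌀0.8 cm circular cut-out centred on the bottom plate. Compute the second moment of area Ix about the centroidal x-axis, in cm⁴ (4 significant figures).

Treat the section as a set of non-overlapping primitives; coordinates are from the bounding-box lower-left.
Bottom plate: 23 × 2.6, A = 59.8 cm², y = 1.3 cm, Ī = 33.6873 cm⁴.
Web plate: 0.8 × 22, A = 17.6 cm², y = 13.6 cm, Ī = 709.867 cm⁴.
Top plate: 6 × 1.6, A = 9.6 cm², y = 25.4 cm, Ī = 2.048 cm⁴.
Hole (subtracted): ⌀0.8, A = 0.502655 cm², y = 1.3 cm, Ī = 0.0201062 cm⁴.
Centroid: ȳ = ΣA·y / ΣA = 6.4775 cm.
Transfer each piece to the centroidal x-axis using Ī + A·d² with d = y − 6.4775:
  bottom plate: d = -5.1775 cm → contributes +1636.72 cm⁴
  web plate: d = 7.1225 cm → contributes +1602.71 cm⁴
  top plate: d = 18.9225 cm → contributes +3439.43 cm⁴
  hole: d = -5.1775 cm → contributes −13.4945 cm⁴
Total I = 6665.37 cm⁴.

Ix ≈ 6665 cm⁴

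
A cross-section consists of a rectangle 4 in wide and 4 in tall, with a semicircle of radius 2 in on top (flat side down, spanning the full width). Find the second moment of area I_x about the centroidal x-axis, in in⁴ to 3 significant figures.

I_x ≈ 59.7 in⁴

Treat the section as a set of non-overlapping primitives; coordinates are from the bounding-box lower-left.
Rectangular body: 4 × 4, A = 16 in², y = 2 in, Ī = 21.333 in⁴.
Semicircular cap: semicircle r = 2, A = 6.2832 in², y = 4.8488 in, Ī = 1.7561 in⁴.
Centroid: ȳ = ΣA·y / ΣA = 2.8033 in.
Transfer each piece to the centroidal x-axis using Ī + A·d² with d = y − 2.8033:
  rectangular body: d = -0.80328 in → contributes +31.658 in⁴
  semicircular cap: d = 2.0455 in → contributes +28.047 in⁴
Total I = 59.704 in⁴.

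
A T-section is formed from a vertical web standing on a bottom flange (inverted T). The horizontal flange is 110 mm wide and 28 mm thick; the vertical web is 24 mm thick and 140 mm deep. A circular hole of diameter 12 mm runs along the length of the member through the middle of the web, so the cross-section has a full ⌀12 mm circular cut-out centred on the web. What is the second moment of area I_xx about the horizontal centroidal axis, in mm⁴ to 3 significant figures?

Break the section into simple shapes (no overlaps), measuring from the bottom-left corner of the bounding box.
Flange: 110 × 28, A = 3 080 mm², y = 14 mm, Ī = 201 227 mm⁴.
Web: 24 × 140, A = 3 360 mm², y = 98 mm, Ī = 5 488 000 mm⁴.
Hole (subtracted): ⌀12, A = 113.1 mm², y = 98 mm, Ī = 1017.9 mm⁴.
Centroid: ȳ = ΣA·y / ΣA = 57.108 mm.
Transfer each piece to the horizontal centroidal axis using Ī + A·d² with d = y − 57.108:
  flange: d = -43.108 mm → contributes +5 924 777 mm⁴
  web: d = 40.892 mm → contributes +11 106 456 mm⁴
  hole: d = 40.892 mm → contributes −190 135 mm⁴
Total I = 16 841 098 mm⁴.

I_xx ≈ 1.68 × 10⁷ mm⁴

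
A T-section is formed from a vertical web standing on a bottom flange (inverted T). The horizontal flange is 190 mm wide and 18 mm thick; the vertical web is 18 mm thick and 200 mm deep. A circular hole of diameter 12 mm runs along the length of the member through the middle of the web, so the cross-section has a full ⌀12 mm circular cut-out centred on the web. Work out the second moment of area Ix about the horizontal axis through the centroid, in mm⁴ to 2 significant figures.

Ix ≈ 3.3 × 10⁷ mm⁴

Break the section into simple shapes (no overlaps), measuring from the bottom-left corner of the bounding box.
Flange: 190 × 18, A = 3 420 mm², y = 9 mm, Ī = 92 340 mm⁴.
Web: 18 × 200, A = 3 600 mm², y = 118 mm, Ī = 12 000 000 mm⁴.
Hole (subtracted): ⌀12, A = 113.1 mm², y = 118 mm, Ī = 1 018 mm⁴.
Centroid: ȳ = ΣA·y / ΣA = 64.03 mm.
Transfer each piece to the horizontal axis through the centroid using Ī + A·d² with d = y − 64.03:
  flange: d = -55.03 mm → contributes +10 448 341 mm⁴
  web: d = 53.97 mm → contributes +22 486 753 mm⁴
  hole: d = 53.97 mm → contributes −330 469 mm⁴
Total I = 32 604 625 mm⁴.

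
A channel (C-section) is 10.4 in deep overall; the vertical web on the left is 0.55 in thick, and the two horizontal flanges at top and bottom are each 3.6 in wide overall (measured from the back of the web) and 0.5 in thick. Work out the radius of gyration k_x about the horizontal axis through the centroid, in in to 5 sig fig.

k_x ≈ 3.7957 in

Treat the section as a set of non-overlapping primitives; coordinates are from the bounding-box lower-left.
Web: 0.55 × 10.4, A = 5.72 in², y = 5.2 in, Ī = 51.55627 in⁴.
Top flange (beyond web): 3.05 × 0.5, A = 1.525 in², y = 10.15 in, Ī = 0.03177083 in⁴.
Bottom flange (beyond web): 3.05 × 0.5, A = 1.525 in², y = 0.25 in, Ī = 0.03177083 in⁴.
By symmetry the centroid is at mid-height, ȳ = 5.2 in.
Transfer each piece to the horizontal axis through the centroid using Ī + A·d² with d = y − 5.2:
  web: d = 0 in → contributes +51.55627 in⁴
  top flange (beyond web): d = 4.95 in → contributes +37.39808 in⁴
  bottom flange (beyond web): d = -4.95 in → contributes +37.39808 in⁴
Total I = 126.3524 in⁴.
Radius of gyration: k = √(I/A) = √(126.3524 / 8.77) = 3.795701 in.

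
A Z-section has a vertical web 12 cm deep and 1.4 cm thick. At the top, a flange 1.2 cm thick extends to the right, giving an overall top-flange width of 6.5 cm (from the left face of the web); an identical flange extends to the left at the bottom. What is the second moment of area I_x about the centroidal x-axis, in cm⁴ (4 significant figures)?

Decompose the section into non-overlapping parts with the origin at the bottom-left of its bounding rectangle.
Web: 1.4 × 12, A = 16.8 cm², y = 6 cm, Ī = 201.6 cm⁴.
Top flange (beyond web): 5.1 × 1.2, A = 6.12 cm², y = 11.4 cm, Ī = 0.7344 cm⁴.
Bottom flange (beyond web): 5.1 × 1.2, A = 6.12 cm², y = 0.6 cm, Ī = 0.7344 cm⁴.
Centroid: ȳ = ΣA·y / ΣA = 6 cm.
Transfer each piece to the centroidal x-axis using Ī + A·d² with d = y − 6:
  web: d = 0 cm → contributes +201.6 cm⁴
  top flange (beyond web): d = 5.4 cm → contributes +179.194 cm⁴
  bottom flange (beyond web): d = -5.4 cm → contributes +179.194 cm⁴
Total I = 559.987 cm⁴.

I_x ≈ 560.0 cm⁴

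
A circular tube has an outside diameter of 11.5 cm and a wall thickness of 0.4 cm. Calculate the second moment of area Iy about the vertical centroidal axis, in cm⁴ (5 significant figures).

Iy ≈ 215.11 cm⁴

Treat the section as a set of non-overlapping primitives; coordinates are from the bounding-box lower-left.
Outer circle: ⌀11.5, A = 103.8689 cm², x = 5.75 cm, Ī = 858.5414 cm⁴.
Bore (subtracted): ⌀10.7, A = 89.92024 cm², x = 5.75 cm, Ī = 643.4355 cm⁴.
By symmetry the centroid is at mid-width, x̄ = 5.75 cm.
All pieces are centred on the vertical centroidal axis, so I = ΣĪ (holes subtracted) = 215.1059 cm⁴.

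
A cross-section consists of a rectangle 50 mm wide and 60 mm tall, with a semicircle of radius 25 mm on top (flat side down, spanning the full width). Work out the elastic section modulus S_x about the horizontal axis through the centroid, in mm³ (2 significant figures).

Treat the section as a set of non-overlapping primitives; coordinates are from the bounding-box lower-left.
Rectangular body: 50 × 60, A = 3 000 mm², y = 30 mm, Ī = 900 000 mm⁴.
Semicircular cap: semicircle r = 25, A = 981.7 mm², y = 70.61 mm, Ī = 42 874 mm⁴.
Centroid: ȳ = ΣA·y / ΣA = 40.01 mm.
Transfer each piece to the horizontal axis through the centroid using Ī + A·d² with d = y − 40.01:
  rectangular body: d = -10.01 mm → contributes +1 200 778 mm⁴
  semicircular cap: d = 30.6 mm → contributes +961 985 mm⁴
Total I = 2 162 763 mm⁴.
Extreme fibre distance c = 44.99 mm; S = I/c = 48 075 mm³.

S_x ≈ 4.8 × 10⁴ mm³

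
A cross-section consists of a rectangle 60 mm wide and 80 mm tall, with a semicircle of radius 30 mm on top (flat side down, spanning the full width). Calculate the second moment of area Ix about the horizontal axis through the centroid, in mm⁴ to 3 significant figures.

Ix ≈ 5.69 × 10⁶ mm⁴

Split into non-overlapping primitives; take the origin at the lower-left of the bounding box.
Rectangular body: 60 × 80, A = 4 800 mm², y = 40 mm, Ī = 2 560 000 mm⁴.
Semicircular cap: semicircle r = 30, A = 1413.7 mm², y = 92.732 mm, Ī = 88 903 mm⁴.
Centroid: ȳ = ΣA·y / ΣA = 51.997 mm.
Transfer each piece to the horizontal axis through the centroid using Ī + A·d² with d = y − 51.997:
  rectangular body: d = -11.997 mm → contributes +3 250 905 mm⁴
  semicircular cap: d = 40.735 mm → contributes +2 434 735 mm⁴
Total I = 5 685 640 mm⁴.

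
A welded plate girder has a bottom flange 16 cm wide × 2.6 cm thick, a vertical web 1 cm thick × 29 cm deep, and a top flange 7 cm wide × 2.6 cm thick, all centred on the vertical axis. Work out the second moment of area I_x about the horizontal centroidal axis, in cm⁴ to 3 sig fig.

Decompose the section into non-overlapping parts with the origin at the bottom-left of its bounding rectangle.
Bottom plate: 16 × 2.6, A = 41.6 cm², y = 1.3 cm, Ī = 23.435 cm⁴.
Web plate: 1 × 29, A = 29 cm², y = 17.1 cm, Ī = 2032.4 cm⁴.
Top plate: 7 × 2.6, A = 18.2 cm², y = 32.9 cm, Ī = 10.253 cm⁴.
Centroid: ȳ = ΣA·y / ΣA = 12.936 cm.
Transfer each piece to the horizontal centroidal axis using Ī + A·d² with d = y − 12.936:
  bottom plate: d = -11.636 cm → contributes +5656.4 cm⁴
  web plate: d = 4.1635 cm → contributes +2535.1 cm⁴
  top plate: d = 19.964 cm → contributes +7263.7 cm⁴
Total I = 15 455 cm⁴.

I_x ≈ 1.55 × 10⁴ cm⁴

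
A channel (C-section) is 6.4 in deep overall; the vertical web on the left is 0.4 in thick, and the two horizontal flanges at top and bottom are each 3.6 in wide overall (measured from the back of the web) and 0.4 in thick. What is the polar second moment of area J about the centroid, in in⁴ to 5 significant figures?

Break the section into simple shapes (no overlaps), measuring from the bottom-left corner of the bounding box.
Web: 0.4 × 6.4, A = 2.56 in², y = 3.2 in, Ī = 8.738133 in⁴.
Top flange (beyond web): 3.2 × 0.4, A = 1.28 in², y = 6.2 in, Ī = 0.01706667 in⁴.
Bottom flange (beyond web): 3.2 × 0.4, A = 1.28 in², y = 0.2 in, Ī = 0.01706667 in⁴.
By symmetry the centroid is at mid-height, ȳ = 3.2 in.
Transfer each piece to the centroidal x-axis using Ī + A·d² with d = y − 3.2:
  web: d = 0 in → contributes +8.738133 in⁴
  top flange (beyond web): d = 3 in → contributes +11.53707 in⁴
  bottom flange (beyond web): d = -3 in → contributes +11.53707 in⁴
Total I = 31.81227 in⁴.
For the y-axis: x̄ = 1.1 in.
Repeating about the centroidal y-axis gives I_y = 6.365867 in⁴.
Polar second moment: J = I_x + I_y = 38.17813 in⁴.

J ≈ 38.178 in⁴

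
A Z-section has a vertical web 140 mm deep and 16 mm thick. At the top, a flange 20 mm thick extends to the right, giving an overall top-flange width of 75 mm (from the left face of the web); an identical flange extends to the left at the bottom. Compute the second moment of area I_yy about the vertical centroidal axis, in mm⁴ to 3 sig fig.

Decompose the section into non-overlapping parts with the origin at the bottom-left of its bounding rectangle.
Web: 16 × 140, A = 2 240 mm², x = 67 mm, Ī = 47 787 mm⁴.
Top flange (beyond web): 59 × 20, A = 1 180 mm², x = 104.5 mm, Ī = 342 298 mm⁴.
Bottom flange (beyond web): 59 × 20, A = 1 180 mm², x = 29.5 mm, Ī = 342 298 mm⁴.
Centroid: x̄ = ΣA·x / ΣA = 67 mm.
Transfer each piece to the vertical centroidal axis using Ī + A·d² with d = x − 67:
  web: d = 0 mm → contributes +47 787 mm⁴
  top flange (beyond web): d = 37.5 mm → contributes +2 001 673 mm⁴
  bottom flange (beyond web): d = -37.5 mm → contributes +2 001 673 mm⁴
Total I = 4 051 133 mm⁴.

I_yy ≈ 4.05 × 10⁶ mm⁴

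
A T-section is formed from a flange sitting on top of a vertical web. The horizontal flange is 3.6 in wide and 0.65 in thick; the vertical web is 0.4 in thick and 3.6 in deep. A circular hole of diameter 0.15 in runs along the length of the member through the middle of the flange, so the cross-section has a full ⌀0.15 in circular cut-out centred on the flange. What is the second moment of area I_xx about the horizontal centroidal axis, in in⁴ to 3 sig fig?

Split into non-overlapping primitives; take the origin at the lower-left of the bounding box.
Flange: 3.6 × 0.65, A = 2.34 in², y = 3.925 in, Ī = 0.082388 in⁴.
Web: 0.4 × 3.6, A = 1.44 in², y = 1.8 in, Ī = 1.5552 in⁴.
Hole (subtracted): ⌀0.15, A = 0.017671 in², y = 3.925 in, Ī = 0.00002485 in⁴.
Centroid: ȳ = ΣA·y / ΣA = 3.1117 in.
Transfer each piece to the horizontal centroidal axis using Ī + A·d² with d = y − 3.1117:
  flange: d = 0.81333 in → contributes +1.6303 in⁴
  web: d = -1.3117 in → contributes +4.0327 in⁴
  hole: d = 0.81333 in → contributes −0.011715 in⁴
Total I = 5.6513 in⁴.

I_xx ≈ 5.65 in⁴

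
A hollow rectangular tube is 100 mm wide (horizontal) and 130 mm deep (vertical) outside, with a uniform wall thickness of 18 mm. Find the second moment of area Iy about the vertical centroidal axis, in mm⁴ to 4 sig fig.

Iy ≈ 8.780 × 10⁶ mm⁴

Treat the section as a set of non-overlapping primitives; coordinates are from the bounding-box lower-left.
Outer rectangle: 100 × 130, A = 13 000 mm², x = 50 mm, Ī = 10 833 333 mm⁴.
Inner void (subtracted): 64 × 94, A = 6 016 mm², x = 50 mm, Ī = 2 053 461 mm⁴.
By symmetry the centroid is at mid-width, x̄ = 50 mm.
All pieces are centred on the vertical centroidal axis, so I = ΣĪ (holes subtracted) = 8 779 872 mm⁴.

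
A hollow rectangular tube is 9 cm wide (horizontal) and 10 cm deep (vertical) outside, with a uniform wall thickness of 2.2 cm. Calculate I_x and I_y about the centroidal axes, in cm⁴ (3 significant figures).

I_x ≈ 683 cm⁴, I_y ≈ 562 cm⁴

Break the section into simple shapes (no overlaps), measuring from the bottom-left corner of the bounding box.
Outer rectangle: 9 × 10, A = 90 cm², y = 5 cm, Ī = 750 cm⁴.
Inner void (subtracted): 4.6 × 5.6, A = 25.76 cm², y = 5 cm, Ī = 67.319 cm⁴.
By symmetry the centroid is at mid-height, ȳ = 5 cm.
All pieces are centred on the centroidal x-axis, so I = ΣĪ (holes subtracted) = 682.68 cm⁴.
Repeating about the centroidal y-axis gives I_y = 562.08 cm⁴.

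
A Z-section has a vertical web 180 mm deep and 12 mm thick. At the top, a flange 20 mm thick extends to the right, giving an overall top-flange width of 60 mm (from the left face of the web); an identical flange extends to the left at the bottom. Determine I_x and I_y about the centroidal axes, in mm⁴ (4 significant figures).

Break the section into simple shapes (no overlaps), measuring from the bottom-left corner of the bounding box.
Web: 12 × 180, A = 2 160 mm², y = 90 mm, Ī = 5 832 000 mm⁴.
Top flange (beyond web): 48 × 20, A = 960 mm², y = 170 mm, Ī = 32 000 mm⁴.
Bottom flange (beyond web): 48 × 20, A = 960 mm², y = 10 mm, Ī = 32 000 mm⁴.
Centroid: ȳ = ΣA·y / ΣA = 90 mm.
Transfer each piece to the centroidal x-axis using Ī + A·d² with d = y − 90:
  web: d = 0 mm → contributes +5 832 000 mm⁴
  top flange (beyond web): d = 80 mm → contributes +6 176 000 mm⁴
  bottom flange (beyond web): d = -80 mm → contributes +6 176 000 mm⁴
Total I = 18 184 000 mm⁴.
For the y-axis: x̄ = 54 mm.
Repeating about the centroidal y-axis gives I_y = 2 122 560 mm⁴.

I_x ≈ 1.818 × 10⁷ mm⁴, I_y ≈ 2.123 × 10⁶ mm⁴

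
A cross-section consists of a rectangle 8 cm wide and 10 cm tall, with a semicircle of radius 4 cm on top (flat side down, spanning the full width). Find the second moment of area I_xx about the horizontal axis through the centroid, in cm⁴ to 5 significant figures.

I_xx ≈ 1552.7 cm⁴

Treat the section as a set of non-overlapping primitives; coordinates are from the bounding-box lower-left.
Rectangular body: 8 × 10, A = 80 cm², y = 5 cm, Ī = 666.6667 cm⁴.
Semicircular cap: semicircle r = 4, A = 25.13274 cm², y = 11.69765 cm, Ī = 28.09778 cm⁴.
Centroid: ȳ = ΣA·y / ΣA = 6.601122 cm.
Transfer each piece to the horizontal axis through the centroid using Ī + A·d² with d = y − 6.601122:
  rectangular body: d = -1.601122 cm → contributes +871.7541 cm⁴
  semicircular cap: d = 5.09653 cm → contributes +680.9113 cm⁴
Total I = 1552.665 cm⁴.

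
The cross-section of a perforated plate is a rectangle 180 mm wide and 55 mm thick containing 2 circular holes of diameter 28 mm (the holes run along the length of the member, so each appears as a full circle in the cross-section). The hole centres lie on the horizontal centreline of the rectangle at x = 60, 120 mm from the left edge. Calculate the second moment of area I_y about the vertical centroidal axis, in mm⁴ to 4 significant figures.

I_y ≈ 2.556 × 10⁷ mm⁴

Treat the section as a set of non-overlapping primitives; coordinates are from the bounding-box lower-left.
Plate: 180 × 55, A = 9 900 mm², x = 90 mm, Ī = 26 730 000 mm⁴.
Hole 1 (subtracted): ⌀28, A = 615.752 mm², x = 60 mm, Ī = 30171.9 mm⁴.
Hole 2 (subtracted): ⌀28, A = 615.752 mm², x = 120 mm, Ī = 30171.9 mm⁴.
By symmetry the centroid is at mid-width, x̄ = 90 mm.
Transfer each piece to the vertical centroidal axis using Ī + A·d² with d = x − 90:
  plate: d = 0 mm → contributes +26 730 000 mm⁴
  hole 1: d = -30 mm → contributes −584 349 mm⁴
  hole 2: d = 30 mm → contributes −584 349 mm⁴
Total I = 25 561 302 mm⁴.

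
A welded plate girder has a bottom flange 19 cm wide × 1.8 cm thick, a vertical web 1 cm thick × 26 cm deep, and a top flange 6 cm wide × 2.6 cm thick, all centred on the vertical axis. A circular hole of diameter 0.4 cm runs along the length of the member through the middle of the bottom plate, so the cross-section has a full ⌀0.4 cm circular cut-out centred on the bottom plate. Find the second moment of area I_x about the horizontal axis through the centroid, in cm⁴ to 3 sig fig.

I_x ≈ 1.04 × 10⁴ cm⁴

Split into non-overlapping primitives; take the origin at the lower-left of the bounding box.
Bottom plate: 19 × 1.8, A = 34.2 cm², y = 0.9 cm, Ī = 9.234 cm⁴.
Web plate: 1 × 26, A = 26 cm², y = 14.8 cm, Ī = 1464.7 cm⁴.
Top plate: 6 × 2.6, A = 15.6 cm², y = 29.1 cm, Ī = 8.788 cm⁴.
Hole (subtracted): ⌀0.4, A = 0.12566 cm², y = 0.9 cm, Ī = 0.0012566 cm⁴.
Centroid: ȳ = ΣA·y / ΣA = 11.489 cm.
Transfer each piece to the horizontal axis through the centroid using Ī + A·d² with d = y − 11.489:
  bottom plate: d = -10.589 cm → contributes +3 844 cm⁴
  web plate: d = 3.3109 cm → contributes +1749.7 cm⁴
  top plate: d = 17.611 cm → contributes +4847.1 cm⁴
  hole: d = -10.589 cm → contributes −14.092 cm⁴
Total I = 10 427 cm⁴.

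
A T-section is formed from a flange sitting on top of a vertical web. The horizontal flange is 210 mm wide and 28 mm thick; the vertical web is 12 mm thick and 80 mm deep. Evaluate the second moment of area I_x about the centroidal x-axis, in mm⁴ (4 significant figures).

I_x ≈ 3.303 × 10⁶ mm⁴

Treat the section as a set of non-overlapping primitives; coordinates are from the bounding-box lower-left.
Flange: 210 × 28, A = 5 880 mm², y = 94 mm, Ī = 384 160 mm⁴.
Web: 12 × 80, A = 960 mm², y = 40 mm, Ī = 512 000 mm⁴.
Centroid: ȳ = ΣA·y / ΣA = 86.4211 mm.
Transfer each piece to the centroidal x-axis using Ī + A·d² with d = y − 86.4211:
  flange: d = 7.57895 mm → contributes +721 910 mm⁴
  web: d = -46.4211 mm → contributes +2 580 718 mm⁴
Total I = 3 302 627 mm⁴.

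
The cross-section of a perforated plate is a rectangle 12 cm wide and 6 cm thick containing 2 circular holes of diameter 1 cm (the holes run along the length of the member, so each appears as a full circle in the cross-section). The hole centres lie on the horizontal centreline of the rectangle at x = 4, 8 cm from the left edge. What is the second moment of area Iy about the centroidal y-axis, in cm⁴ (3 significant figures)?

Iy ≈ 858 cm⁴

Treat the section as a set of non-overlapping primitives; coordinates are from the bounding-box lower-left.
Plate: 12 × 6, A = 72 cm², x = 6 cm, Ī = 864 cm⁴.
Hole 1 (subtracted): ⌀1, A = 0.7854 cm², x = 4 cm, Ī = 0.049087 cm⁴.
Hole 2 (subtracted): ⌀1, A = 0.7854 cm², x = 8 cm, Ī = 0.049087 cm⁴.
By symmetry the centroid is at mid-width, x̄ = 6 cm.
Transfer each piece to the centroidal y-axis using Ī + A·d² with d = x − 6:
  plate: d = 0 cm → contributes +864 cm⁴
  hole 1: d = -2 cm → contributes −3.1907 cm⁴
  hole 2: d = 2 cm → contributes −3.1907 cm⁴
Total I = 857.62 cm⁴.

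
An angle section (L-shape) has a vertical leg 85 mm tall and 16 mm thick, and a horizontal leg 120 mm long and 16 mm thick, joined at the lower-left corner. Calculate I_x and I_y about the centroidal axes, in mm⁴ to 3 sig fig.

I_x ≈ 1.75 × 10⁶ mm⁴, I_y ≈ 4.22 × 10⁶ mm⁴

Treat the section as a set of non-overlapping primitives; coordinates are from the bounding-box lower-left.
Vertical leg: 16 × 85, A = 1 360 mm², y = 42.5 mm, Ī = 818 833 mm⁴.
Horizontal leg (remainder): 104 × 16, A = 1 664 mm², y = 8 mm, Ī = 35 499 mm⁴.
Centroid: ȳ = ΣA·y / ΣA = 23.516 mm.
Transfer each piece to the centroidal x-axis using Ī + A·d² with d = y − 23.516:
  vertical leg: d = 18.984 mm → contributes +1 308 973 mm⁴
  horizontal leg (remainder): d = -15.516 mm → contributes +436 094 mm⁴
Total I = 1 745 067 mm⁴.
For the y-axis: x̄ = 41.016 mm.
Repeating about the centroidal y-axis gives I_y = 4 222 927 mm⁴.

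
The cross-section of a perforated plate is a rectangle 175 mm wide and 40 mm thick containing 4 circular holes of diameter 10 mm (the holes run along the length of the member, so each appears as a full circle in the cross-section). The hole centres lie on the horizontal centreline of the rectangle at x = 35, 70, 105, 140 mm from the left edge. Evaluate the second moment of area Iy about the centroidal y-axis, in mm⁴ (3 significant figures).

Iy ≈ 1.74 × 10⁷ mm⁴

Decompose the section into non-overlapping parts with the origin at the bottom-left of its bounding rectangle.
Plate: 175 × 40, A = 7 000 mm², x = 87.5 mm, Ī = 17 864 583 mm⁴.
Hole 1 (subtracted): ⌀10, A = 78.54 mm², x = 35 mm, Ī = 490.87 mm⁴.
Hole 2 (subtracted): ⌀10, A = 78.54 mm², x = 70 mm, Ī = 490.87 mm⁴.
Hole 3 (subtracted): ⌀10, A = 78.54 mm², x = 105 mm, Ī = 490.87 mm⁴.
Hole 4 (subtracted): ⌀10, A = 78.54 mm², x = 140 mm, Ī = 490.87 mm⁴.
By symmetry the centroid is at mid-width, x̄ = 87.5 mm.
Transfer each piece to the centroidal y-axis using Ī + A·d² with d = x − 87.5:
  plate: d = 0 mm → contributes +17 864 583 mm⁴
  hole 1: d = -52.5 mm → contributes −216 966 mm⁴
  hole 2: d = -17.5 mm → contributes −24 544 mm⁴
  hole 3: d = 17.5 mm → contributes −24 544 mm⁴
  hole 4: d = 52.5 mm → contributes −216 966 mm⁴
Total I = 17 381 563 mm⁴.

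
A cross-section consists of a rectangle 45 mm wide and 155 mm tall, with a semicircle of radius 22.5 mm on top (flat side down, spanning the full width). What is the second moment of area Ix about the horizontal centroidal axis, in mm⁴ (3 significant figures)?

Split into non-overlapping primitives; take the origin at the lower-left of the bounding box.
Rectangular body: 45 × 155, A = 6 975 mm², y = 77.5 mm, Ī = 13 964 531 mm⁴.
Semicircular cap: semicircle r = 22.5, A = 795.22 mm², y = 164.55 mm, Ī = 28 130 mm⁴.
Centroid: ȳ = ΣA·y / ΣA = 86.409 mm.
Transfer each piece to the horizontal centroidal axis using Ī + A·d² with d = y − 86.409:
  rectangular body: d = -8.9088 mm → contributes +14 518 109 mm⁴
  semicircular cap: d = 78.141 mm → contributes +4 883 672 mm⁴
Total I = 19 401 780 mm⁴.

Ix ≈ 1.94 × 10⁷ mm⁴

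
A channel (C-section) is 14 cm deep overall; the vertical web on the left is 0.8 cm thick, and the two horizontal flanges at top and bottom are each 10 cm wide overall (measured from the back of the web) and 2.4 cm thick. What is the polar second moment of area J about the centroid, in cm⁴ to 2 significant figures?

Break the section into simple shapes (no overlaps), measuring from the bottom-left corner of the bounding box.
Web: 0.8 × 14, A = 11.2 cm², y = 7 cm, Ī = 182.9 cm⁴.
Top flange (beyond web): 9.2 × 2.4, A = 22.08 cm², y = 12.8 cm, Ī = 10.6 cm⁴.
Bottom flange (beyond web): 9.2 × 2.4, A = 22.08 cm², y = 1.2 cm, Ī = 10.6 cm⁴.
By symmetry the centroid is at mid-height, ȳ = 7 cm.
Transfer each piece to the centroidal x-axis using Ī + A·d² with d = y − 7:
  web: d = 0 cm → contributes +182.9 cm⁴
  top flange (beyond web): d = 5.8 cm → contributes +753.4 cm⁴
  bottom flange (beyond web): d = -5.8 cm → contributes +753.4 cm⁴
Total I = 1 690 cm⁴.
For the y-axis: x̄ = 4.388 cm.
Repeating about the centroidal y-axis gives I_y = 535.4 cm⁴.
Polar second moment: J = I_x + I_y = 2 225 cm⁴.

J ≈ 2200 cm⁴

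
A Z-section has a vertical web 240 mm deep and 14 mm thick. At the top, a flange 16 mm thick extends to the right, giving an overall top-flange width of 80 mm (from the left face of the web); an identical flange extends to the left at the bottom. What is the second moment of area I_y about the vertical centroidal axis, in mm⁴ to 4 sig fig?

I_y ≈ 4.201 × 10⁶ mm⁴

Decompose the section into non-overlapping parts with the origin at the bottom-left of its bounding rectangle.
Web: 14 × 240, A = 3 360 mm², x = 73 mm, Ī = 54 880 mm⁴.
Top flange (beyond web): 66 × 16, A = 1 056 mm², x = 113 mm, Ī = 383 328 mm⁴.
Bottom flange (beyond web): 66 × 16, A = 1 056 mm², x = 33 mm, Ī = 383 328 mm⁴.
Centroid: x̄ = ΣA·x / ΣA = 73 mm.
Transfer each piece to the vertical centroidal axis using Ī + A·d² with d = x − 73:
  web: d = 0 mm → contributes +54 880 mm⁴
  top flange (beyond web): d = 40 mm → contributes +2 072 928 mm⁴
  bottom flange (beyond web): d = -40 mm → contributes +2 072 928 mm⁴
Total I = 4 200 736 mm⁴.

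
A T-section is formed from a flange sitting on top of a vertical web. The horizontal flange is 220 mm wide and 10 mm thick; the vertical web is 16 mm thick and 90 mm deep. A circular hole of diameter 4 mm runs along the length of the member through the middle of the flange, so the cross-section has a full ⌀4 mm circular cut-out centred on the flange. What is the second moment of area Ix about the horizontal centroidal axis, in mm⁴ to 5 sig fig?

Break the section into simple shapes (no overlaps), measuring from the bottom-left corner of the bounding box.
Flange: 220 × 10, A = 2 200 mm², y = 95 mm, Ī = 18333.33 mm⁴.
Web: 16 × 90, A = 1 440 mm², y = 45 mm, Ī = 972 000 mm⁴.
Hole (subtracted): ⌀4, A = 12.56637 mm², y = 95 mm, Ī = 12.56637 mm⁴.
Centroid: ȳ = ΣA·y / ΣA = 75.15126 mm.
Transfer each piece to the horizontal centroidal axis using Ī + A·d² with d = y − 75.15126:
  flange: d = 19.84874 mm → contributes +885073.1 mm⁴
  web: d = -30.15126 mm → contributes +2 281 101 mm⁴
  hole: d = 19.84874 mm → contributes −4963.372 mm⁴
Total I = 3 161 211 mm⁴.

Ix ≈ 3.1612 × 10⁶ mm⁴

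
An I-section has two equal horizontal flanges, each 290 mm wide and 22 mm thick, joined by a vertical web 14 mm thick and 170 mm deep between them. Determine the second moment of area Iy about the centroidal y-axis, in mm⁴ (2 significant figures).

Decompose the section into non-overlapping parts with the origin at the bottom-left of its bounding rectangle.
Bottom flange: 290 × 22, A = 6 380 mm², x = 145 mm, Ī = 44 713 167 mm⁴.
Web: 14 × 170, A = 2 380 mm², x = 145 mm, Ī = 38 873 mm⁴.
Top flange: 290 × 22, A = 6 380 mm², x = 145 mm, Ī = 44 713 167 mm⁴.
By symmetry the centroid is at mid-width, x̄ = 145 mm.
All pieces are centred on the centroidal y-axis, so I = ΣĪ = 89 465 207 mm⁴.

Iy ≈ 8.9 × 10⁷ mm⁴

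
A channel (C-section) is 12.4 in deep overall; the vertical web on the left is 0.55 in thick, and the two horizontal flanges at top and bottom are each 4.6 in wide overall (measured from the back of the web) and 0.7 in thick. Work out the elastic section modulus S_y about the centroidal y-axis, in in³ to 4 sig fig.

S_y ≈ 7.407 in³

Break the section into simple shapes (no overlaps), measuring from the bottom-left corner of the bounding box.
Web: 0.55 × 12.4, A = 6.82 in², x = 0.275 in, Ī = 0.171921 in⁴.
Top flange (beyond web): 4.05 × 0.7, A = 2.835 in², x = 2.575 in, Ī = 3.87509 in⁴.
Bottom flange (beyond web): 4.05 × 0.7, A = 2.835 in², x = 2.575 in, Ī = 3.87509 in⁴.
Centroid: x̄ = ΣA·x / ΣA = 1.31912 in.
Transfer each piece to the centroidal y-axis using Ī + A·d² with d = x − 1.31912:
  web: d = -1.04412 in → contributes +7.60693 in⁴
  top flange (beyond web): d = 1.25588 in → contributes +8.34658 in⁴
  bottom flange (beyond web): d = 1.25588 in → contributes +8.34658 in⁴
Total I = 24.3001 in⁴.
Extreme fibre distance c = 3.28088 in; S = I/c = 7.40657 in³.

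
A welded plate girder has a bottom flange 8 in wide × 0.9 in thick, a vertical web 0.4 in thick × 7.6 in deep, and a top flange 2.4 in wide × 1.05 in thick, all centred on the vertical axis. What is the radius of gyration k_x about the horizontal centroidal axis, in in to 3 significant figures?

Split into non-overlapping primitives; take the origin at the lower-left of the bounding box.
Bottom plate: 8 × 0.9, A = 7.2 in², y = 0.45 in, Ī = 0.486 in⁴.
Web plate: 0.4 × 7.6, A = 3.04 in², y = 4.7 in, Ī = 14.633 in⁴.
Top plate: 2.4 × 1.05, A = 2.52 in², y = 9.025 in, Ī = 0.23153 in⁴.
Centroid: ȳ = ΣA·y / ΣA = 3.156 in.
Transfer each piece to the horizontal centroidal axis using Ī + A·d² with d = y − 3.156:
  bottom plate: d = -2.706 in → contributes +53.209 in⁴
  web plate: d = 1.544 in → contributes +21.879 in⁴
  top plate: d = 5.869 in → contributes +87.032 in⁴
Total I = 162.12 in⁴.
Radius of gyration: k = √(I/A) = √(162.12 / 12.76) = 3.5645 in.

k_x ≈ 3.56 in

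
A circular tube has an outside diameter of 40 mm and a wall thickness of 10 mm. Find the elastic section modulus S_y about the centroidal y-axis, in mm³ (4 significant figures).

Treat the section as a set of non-overlapping primitives; coordinates are from the bounding-box lower-left.
Outer circle: ⌀40, A = 1256.64 mm², x = 20 mm, Ī = 125 664 mm⁴.
Bore (subtracted): ⌀20, A = 314.159 mm², x = 20 mm, Ī = 7853.98 mm⁴.
By symmetry the centroid is at mid-width, x̄ = 20 mm.
All pieces are centred on the centroidal y-axis, so I = ΣĪ (holes subtracted) = 117 810 mm⁴.
Extreme fibre distance c = 20 mm; S = I/c = 5890.49 mm³.

S_y ≈ 5890 mm³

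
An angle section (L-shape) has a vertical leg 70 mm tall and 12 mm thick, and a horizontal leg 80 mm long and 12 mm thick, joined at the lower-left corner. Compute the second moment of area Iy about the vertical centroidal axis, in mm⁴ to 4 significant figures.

Iy ≈ 9.868 × 10⁵ mm⁴

Treat the section as a set of non-overlapping primitives; coordinates are from the bounding-box lower-left.
Vertical leg: 12 × 70, A = 840 mm², x = 6 mm, Ī = 10 080 mm⁴.
Horizontal leg (remainder): 68 × 12, A = 816 mm², x = 46 mm, Ī = 314 432 mm⁴.
Centroid: x̄ = ΣA·x / ΣA = 25.7101 mm.
Transfer each piece to the vertical centroidal axis using Ī + A·d² with d = x − 25.7101:
  vertical leg: d = -19.7101 mm → contributes +336 411 mm⁴
  horizontal leg (remainder): d = 20.2899 mm → contributes +650 361 mm⁴
Total I = 986 773 mm⁴.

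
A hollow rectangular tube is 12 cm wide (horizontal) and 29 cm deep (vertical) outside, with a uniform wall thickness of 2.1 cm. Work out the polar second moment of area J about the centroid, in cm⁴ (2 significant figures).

Split into non-overlapping primitives; take the origin at the lower-left of the bounding box.
Outer rectangle: 12 × 29, A = 348 cm², y = 14.5 cm, Ī = 24 389 cm⁴.
Inner void (subtracted): 7.8 × 24.8, A = 193.4 cm², y = 14.5 cm, Ī = 9 914 cm⁴.
By symmetry the centroid is at mid-height, ȳ = 14.5 cm.
All pieces are centred on the centroidal x-axis, so I = ΣĪ (holes subtracted) = 14 475 cm⁴.
Repeating about the centroidal y-axis gives I_y = 3 195 cm⁴.
Polar second moment: J = I_x + I_y = 17 670 cm⁴.

J ≈ 1.8 × 10⁴ cm⁴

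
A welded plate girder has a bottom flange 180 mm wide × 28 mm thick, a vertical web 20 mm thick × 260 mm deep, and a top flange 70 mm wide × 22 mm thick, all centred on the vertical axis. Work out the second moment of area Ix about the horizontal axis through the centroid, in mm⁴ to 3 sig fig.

Ix ≈ 1.43 × 10⁸ mm⁴

Split into non-overlapping primitives; take the origin at the lower-left of the bounding box.
Bottom plate: 180 × 28, A = 5 040 mm², y = 14 mm, Ī = 329 280 mm⁴.
Web plate: 20 × 260, A = 5 200 mm², y = 158 mm, Ī = 29 293 333 mm⁴.
Top plate: 70 × 22, A = 1 540 mm², y = 299 mm, Ī = 62 113 mm⁴.
Centroid: ȳ = ΣA·y / ΣA = 114.82 mm.
Transfer each piece to the horizontal axis through the centroid using Ī + A·d² with d = y − 114.82:
  bottom plate: d = -100.82 mm → contributes +51 562 714 mm⁴
  web plate: d = 43.177 mm → contributes +38 987 258 mm⁴
  top plate: d = 184.18 mm → contributes +52 300 467 mm⁴
Total I = 142 850 439 mm⁴.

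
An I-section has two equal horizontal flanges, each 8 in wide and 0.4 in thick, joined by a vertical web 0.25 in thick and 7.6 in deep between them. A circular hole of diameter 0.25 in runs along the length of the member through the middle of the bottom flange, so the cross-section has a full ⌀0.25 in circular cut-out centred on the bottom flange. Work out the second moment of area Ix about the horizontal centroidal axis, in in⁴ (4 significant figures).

Ix ≈ 110.8 in⁴

Break the section into simple shapes (no overlaps), measuring from the bottom-left corner of the bounding box.
Bottom flange: 8 × 0.4, A = 3.2 in², y = 0.2 in, Ī = 0.0426667 in⁴.
Web: 0.25 × 7.6, A = 1.9 in², y = 4.2 in, Ī = 9.14533 in⁴.
Top flange: 8 × 0.4, A = 3.2 in², y = 8.2 in, Ī = 0.0426667 in⁴.
Hole (subtracted): ⌀0.25, A = 0.0490874 in², y = 0.2 in, Ī = 0.000191748 in⁴.
Centroid: ȳ = ΣA·y / ΣA = 4.2238 in.
Transfer each piece to the horizontal centroidal axis using Ī + A·d² with d = y − 4.2238:
  bottom flange: d = -4.0238 in → contributes +51.8537 in⁴
  web: d = -0.0237973 in → contributes +9.14641 in⁴
  top flange: d = 3.9762 in → contributes +50.6353 in⁴
  hole: d = -4.0238 in → contributes −0.794963 in⁴
Total I = 110.84 in⁴.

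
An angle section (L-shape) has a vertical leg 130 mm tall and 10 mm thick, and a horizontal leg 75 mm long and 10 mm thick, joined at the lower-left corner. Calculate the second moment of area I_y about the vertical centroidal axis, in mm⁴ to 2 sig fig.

I_y ≈ 8.5 × 10⁵ mm⁴

Decompose the section into non-overlapping parts with the origin at the bottom-left of its bounding rectangle.
Vertical leg: 10 × 130, A = 1 300 mm², x = 5 mm, Ī = 10 833 mm⁴.
Horizontal leg (remainder): 65 × 10, A = 650 mm², x = 42.5 mm, Ī = 228 854 mm⁴.
Centroid: x̄ = ΣA·x / ΣA = 17.5 mm.
Transfer each piece to the vertical centroidal axis using Ī + A·d² with d = x − 17.5:
  vertical leg: d = -12.5 mm → contributes +213 958 mm⁴
  horizontal leg (remainder): d = 25 mm → contributes +635 104 mm⁴
Total I = 849 063 mm⁴.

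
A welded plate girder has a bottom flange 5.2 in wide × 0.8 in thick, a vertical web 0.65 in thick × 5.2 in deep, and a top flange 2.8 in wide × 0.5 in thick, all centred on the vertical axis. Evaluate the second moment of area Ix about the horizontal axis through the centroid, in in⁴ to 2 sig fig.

Decompose the section into non-overlapping parts with the origin at the bottom-left of its bounding rectangle.
Bottom plate: 5.2 × 0.8, A = 4.16 in², y = 0.4 in, Ī = 0.2219 in⁴.
Web plate: 0.65 × 5.2, A = 3.38 in², y = 3.4 in, Ī = 7.616 in⁴.
Top plate: 2.8 × 0.5, A = 1.4 in², y = 6.25 in, Ī = 0.02917 in⁴.
Centroid: ȳ = ΣA·y / ΣA = 2.45 in.
Transfer each piece to the horizontal axis through the centroid using Ī + A·d² with d = y − 2.45:
  bottom plate: d = -2.05 in → contributes +17.71 in⁴
  web plate: d = 0.9497 in → contributes +10.66 in⁴
  top plate: d = 3.8 in → contributes +20.24 in⁴
Total I = 48.62 in⁴.

Ix ≈ 49 in⁴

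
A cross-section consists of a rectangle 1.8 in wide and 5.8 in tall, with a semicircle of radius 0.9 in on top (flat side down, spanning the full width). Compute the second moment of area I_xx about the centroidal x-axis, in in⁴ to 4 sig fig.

Split into non-overlapping primitives; take the origin at the lower-left of the bounding box.
Rectangular body: 1.8 × 5.8, A = 10.44 in², y = 2.9 in, Ī = 29.2668 in⁴.
Semicircular cap: semicircle r = 0.9, A = 1.27235 in², y = 6.18197 in, Ī = 0.0720115 in⁴.
Centroid: ȳ = ΣA·y / ΣA = 3.25653 in.
Transfer each piece to the centroidal x-axis using Ī + A·d² with d = y − 3.25653:
  rectangular body: d = -0.35653 in → contributes +30.5939 in⁴
  semicircular cap: d = 2.92544 in → contributes +10.961 in⁴
Total I = 41.5549 in⁴.

I_xx ≈ 41.55 in⁴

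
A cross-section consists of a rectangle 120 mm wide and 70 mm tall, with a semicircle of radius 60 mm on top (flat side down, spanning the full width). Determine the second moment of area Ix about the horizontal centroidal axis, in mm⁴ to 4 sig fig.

Break the section into simple shapes (no overlaps), measuring from the bottom-left corner of the bounding box.
Rectangular body: 120 × 70, A = 8 400 mm², y = 35 mm, Ī = 3 430 000 mm⁴.
Semicircular cap: semicircle r = 60, A = 5654.87 mm², y = 95.4648 mm, Ī = 1 422 450 mm⁴.
Centroid: ȳ = ΣA·y / ΣA = 59.3275 mm.
Transfer each piece to the horizontal centroidal axis using Ī + A·d² with d = y − 59.3275:
  rectangular body: d = -24.3275 mm → contributes +8 401 365 mm⁴
  semicircular cap: d = 36.1373 mm → contributes +8 807 146 mm⁴
Total I = 17 208 511 mm⁴.

Ix ≈ 1.721 × 10⁷ mm⁴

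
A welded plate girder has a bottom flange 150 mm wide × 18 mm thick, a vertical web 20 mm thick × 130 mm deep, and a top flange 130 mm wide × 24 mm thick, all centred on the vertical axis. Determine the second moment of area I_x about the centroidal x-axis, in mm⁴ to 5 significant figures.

Break the section into simple shapes (no overlaps), measuring from the bottom-left corner of the bounding box.
Bottom plate: 150 × 18, A = 2 700 mm², y = 9 mm, Ī = 72 900 mm⁴.
Web plate: 20 × 130, A = 2 600 mm², y = 83 mm, Ī = 3 661 667 mm⁴.
Top plate: 130 × 24, A = 3 120 mm², y = 160 mm, Ī = 149 760 mm⁴.
Centroid: ȳ = ΣA·y / ΣA = 87.80285 mm.
Transfer each piece to the centroidal x-axis using Ī + A·d² with d = y − 87.80285:
  bottom plate: d = -78.80285 mm → contributes +16 839 601 mm⁴
  web plate: d = -4.80285 mm → contributes +3 721 642 mm⁴
  top plate: d = 72.19715 mm → contributes +16 412 537 mm⁴
Total I = 36 973 779 mm⁴.

I_x ≈ 3.6974 × 10⁷ mm⁴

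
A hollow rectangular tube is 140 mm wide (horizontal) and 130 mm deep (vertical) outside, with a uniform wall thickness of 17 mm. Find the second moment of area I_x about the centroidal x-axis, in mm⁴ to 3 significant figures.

Break the section into simple shapes (no overlaps), measuring from the bottom-left corner of the bounding box.
Outer rectangle: 140 × 130, A = 18 200 mm², y = 65 mm, Ī = 25 631 667 mm⁴.
Inner void (subtracted): 106 × 96, A = 10 176 mm², y = 65 mm, Ī = 7 815 168 mm⁴.
By symmetry the centroid is at mid-height, ȳ = 65 mm.
All pieces are centred on the centroidal x-axis, so I = ΣĪ (holes subtracted) = 17 816 499 mm⁴.

I_x ≈ 1.78 × 10⁷ mm⁴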